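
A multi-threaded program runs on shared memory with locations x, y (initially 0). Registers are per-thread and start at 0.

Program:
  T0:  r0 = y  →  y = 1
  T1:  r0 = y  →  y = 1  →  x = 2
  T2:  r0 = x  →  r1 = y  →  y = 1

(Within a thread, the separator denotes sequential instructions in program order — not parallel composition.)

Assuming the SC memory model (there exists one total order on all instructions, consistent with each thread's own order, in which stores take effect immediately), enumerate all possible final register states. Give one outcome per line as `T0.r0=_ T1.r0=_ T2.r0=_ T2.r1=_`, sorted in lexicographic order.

outcome vector order: (T0.r0,T1.r0,T2.r0,T2.r1)
|SC outcomes| = 10

T0.r0=0 T1.r0=0 T2.r0=0 T2.r1=0
T0.r0=0 T1.r0=0 T2.r0=0 T2.r1=1
T0.r0=0 T1.r0=0 T2.r0=2 T2.r1=1
T0.r0=0 T1.r0=1 T2.r0=0 T2.r1=0
T0.r0=0 T1.r0=1 T2.r0=0 T2.r1=1
T0.r0=0 T1.r0=1 T2.r0=2 T2.r1=1
T0.r0=1 T1.r0=0 T2.r0=0 T2.r1=0
T0.r0=1 T1.r0=0 T2.r0=0 T2.r1=1
T0.r0=1 T1.r0=0 T2.r0=2 T2.r1=1
T0.r0=1 T1.r0=1 T2.r0=0 T2.r1=0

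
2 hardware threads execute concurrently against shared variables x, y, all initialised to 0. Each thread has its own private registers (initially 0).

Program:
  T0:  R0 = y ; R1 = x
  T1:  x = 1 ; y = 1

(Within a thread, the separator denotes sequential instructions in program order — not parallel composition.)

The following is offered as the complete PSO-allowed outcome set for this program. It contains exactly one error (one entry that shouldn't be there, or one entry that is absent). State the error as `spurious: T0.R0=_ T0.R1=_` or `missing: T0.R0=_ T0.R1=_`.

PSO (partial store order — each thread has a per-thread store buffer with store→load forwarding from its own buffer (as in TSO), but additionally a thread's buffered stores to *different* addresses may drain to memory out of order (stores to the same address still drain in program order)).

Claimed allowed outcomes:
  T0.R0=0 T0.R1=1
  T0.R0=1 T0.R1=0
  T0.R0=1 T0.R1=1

outcome vector order: (T0.R0,T0.R1)
under PSO → 0/0; 0/1; 1/0; 1/1
PSO∖claimed = {0/0}

missing: T0.R0=0 T0.R1=0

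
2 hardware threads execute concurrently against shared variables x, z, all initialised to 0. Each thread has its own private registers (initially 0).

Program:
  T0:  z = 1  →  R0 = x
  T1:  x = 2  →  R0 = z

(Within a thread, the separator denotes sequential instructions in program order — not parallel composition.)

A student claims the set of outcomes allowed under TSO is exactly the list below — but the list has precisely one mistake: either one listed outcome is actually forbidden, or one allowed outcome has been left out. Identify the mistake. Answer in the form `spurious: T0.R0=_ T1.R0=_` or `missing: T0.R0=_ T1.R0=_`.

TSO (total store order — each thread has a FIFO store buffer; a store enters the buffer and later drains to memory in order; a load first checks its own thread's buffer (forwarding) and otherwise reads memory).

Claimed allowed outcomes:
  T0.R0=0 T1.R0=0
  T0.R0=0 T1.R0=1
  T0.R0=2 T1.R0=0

outcome vector order: (T0.R0,T1.R0)
under TSO → 00 01 20 21
TSO∖claimed = {21}

missing: T0.R0=2 T1.R0=1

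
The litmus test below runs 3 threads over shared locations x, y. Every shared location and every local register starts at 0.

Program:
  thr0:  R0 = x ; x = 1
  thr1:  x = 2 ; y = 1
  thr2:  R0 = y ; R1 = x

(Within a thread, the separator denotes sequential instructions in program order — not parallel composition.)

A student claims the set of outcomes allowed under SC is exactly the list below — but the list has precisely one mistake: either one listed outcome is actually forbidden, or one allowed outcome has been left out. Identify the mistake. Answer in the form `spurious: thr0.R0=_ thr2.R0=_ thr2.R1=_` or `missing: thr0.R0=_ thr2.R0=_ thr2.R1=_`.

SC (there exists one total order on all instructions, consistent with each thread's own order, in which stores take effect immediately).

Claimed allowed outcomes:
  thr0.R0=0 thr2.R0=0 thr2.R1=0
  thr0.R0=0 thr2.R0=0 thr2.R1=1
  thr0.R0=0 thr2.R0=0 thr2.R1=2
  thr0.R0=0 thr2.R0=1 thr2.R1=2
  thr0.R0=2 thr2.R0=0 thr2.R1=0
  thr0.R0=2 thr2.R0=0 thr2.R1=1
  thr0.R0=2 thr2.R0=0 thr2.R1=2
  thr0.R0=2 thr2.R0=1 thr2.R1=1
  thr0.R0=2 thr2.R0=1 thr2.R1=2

missing: thr0.R0=0 thr2.R0=1 thr2.R1=1

outcome vector order: (thr0.R0,thr2.R0,thr2.R1)
SC (10): (0,0,0), (0,0,1), (0,0,2), (0,1,1), (0,1,2), (2,0,0), (2,0,1), (2,0,2), (2,1,1), (2,1,2)
SC∖claimed = {(0,1,1)}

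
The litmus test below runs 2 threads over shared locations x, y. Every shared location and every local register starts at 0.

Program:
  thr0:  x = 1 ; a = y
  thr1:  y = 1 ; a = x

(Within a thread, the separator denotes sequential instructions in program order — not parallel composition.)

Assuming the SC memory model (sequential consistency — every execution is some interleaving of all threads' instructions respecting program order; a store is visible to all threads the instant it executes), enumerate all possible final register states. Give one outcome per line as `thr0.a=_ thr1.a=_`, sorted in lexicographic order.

thr0.a=0 thr1.a=1
thr0.a=1 thr1.a=0
thr0.a=1 thr1.a=1

outcome vector order: (thr0.a,thr1.a)
|SC outcomes| = 3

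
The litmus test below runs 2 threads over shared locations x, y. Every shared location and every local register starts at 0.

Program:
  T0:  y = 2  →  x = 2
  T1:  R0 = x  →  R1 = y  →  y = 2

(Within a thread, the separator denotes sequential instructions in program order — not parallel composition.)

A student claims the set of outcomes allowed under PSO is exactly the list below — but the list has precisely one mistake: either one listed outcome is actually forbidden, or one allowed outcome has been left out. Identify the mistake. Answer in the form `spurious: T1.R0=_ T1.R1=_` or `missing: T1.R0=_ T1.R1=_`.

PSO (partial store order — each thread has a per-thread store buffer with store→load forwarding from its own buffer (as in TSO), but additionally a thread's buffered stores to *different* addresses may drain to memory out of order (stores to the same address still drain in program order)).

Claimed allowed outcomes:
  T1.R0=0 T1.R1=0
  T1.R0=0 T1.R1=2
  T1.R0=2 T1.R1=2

missing: T1.R0=2 T1.R1=0

outcome vector order: (T1.R0,T1.R1)
PSO (4): (0,0), (0,2), (2,0), (2,2)
PSO∖claimed = {(2,0)}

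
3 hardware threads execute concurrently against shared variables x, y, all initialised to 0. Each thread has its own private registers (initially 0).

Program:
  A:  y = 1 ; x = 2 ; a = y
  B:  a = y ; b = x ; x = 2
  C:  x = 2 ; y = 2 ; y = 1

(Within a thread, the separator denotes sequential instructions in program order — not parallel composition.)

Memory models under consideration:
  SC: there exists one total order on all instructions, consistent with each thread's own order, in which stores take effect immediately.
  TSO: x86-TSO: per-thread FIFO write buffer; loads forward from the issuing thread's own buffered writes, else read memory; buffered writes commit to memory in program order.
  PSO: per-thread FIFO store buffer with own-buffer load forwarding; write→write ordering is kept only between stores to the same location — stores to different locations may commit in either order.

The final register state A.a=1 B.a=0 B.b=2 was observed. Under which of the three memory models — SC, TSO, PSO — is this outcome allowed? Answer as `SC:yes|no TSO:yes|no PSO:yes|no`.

SC:yes TSO:yes PSO:yes

outcome vector order: (A.a,B.a,B.b)
SC (10): <1 0 0>, <1 0 2>, <1 1 0>, <1 1 2>, <1 2 2>, <2 0 0>, <2 0 2>, <2 1 0>, <2 1 2>, <2 2 2>
TSO (10): <1 0 0>, <1 0 2>, <1 1 0>, <1 1 2>, <1 2 2>, <2 0 0>, <2 0 2>, <2 1 0>, <2 1 2>, <2 2 2>
PSO (12): <1 0 0>, <1 0 2>, <1 1 0>, <1 1 2>, <1 2 0>, <1 2 2>, <2 0 0>, <2 0 2>, <2 1 0>, <2 1 2>, <2 2 0>, <2 2 2>
target <1 0 2> ∈ {SC,TSO,PSO}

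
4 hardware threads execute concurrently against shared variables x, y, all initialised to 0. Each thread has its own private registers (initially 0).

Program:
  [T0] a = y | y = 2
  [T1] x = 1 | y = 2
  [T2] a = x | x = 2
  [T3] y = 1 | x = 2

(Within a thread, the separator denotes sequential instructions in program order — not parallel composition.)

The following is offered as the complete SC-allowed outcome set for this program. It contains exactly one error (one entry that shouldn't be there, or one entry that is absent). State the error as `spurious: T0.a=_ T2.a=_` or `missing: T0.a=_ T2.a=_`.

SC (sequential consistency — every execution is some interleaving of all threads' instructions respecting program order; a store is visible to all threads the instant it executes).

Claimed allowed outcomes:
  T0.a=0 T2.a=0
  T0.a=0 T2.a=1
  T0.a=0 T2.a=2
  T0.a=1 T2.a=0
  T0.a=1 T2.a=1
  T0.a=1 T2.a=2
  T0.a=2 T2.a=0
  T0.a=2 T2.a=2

outcome vector order: (T0.a,T2.a)
[SC] allowed = {<0 0>, <0 1>, <0 2>, <1 0>, <1 1>, <1 2>, <2 0>, <2 1>, <2 2>}
SC∖claimed = {<2 1>}

missing: T0.a=2 T2.a=1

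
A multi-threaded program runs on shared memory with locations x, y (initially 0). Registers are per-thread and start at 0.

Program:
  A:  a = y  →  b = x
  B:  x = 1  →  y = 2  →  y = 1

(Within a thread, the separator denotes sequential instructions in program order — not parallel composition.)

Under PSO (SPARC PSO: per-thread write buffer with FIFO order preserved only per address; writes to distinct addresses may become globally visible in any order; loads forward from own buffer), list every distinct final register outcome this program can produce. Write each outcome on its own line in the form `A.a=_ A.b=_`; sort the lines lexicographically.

A.a=0 A.b=0
A.a=0 A.b=1
A.a=1 A.b=0
A.a=1 A.b=1
A.a=2 A.b=0
A.a=2 A.b=1

outcome vector order: (A.a,A.b)
|PSO outcomes| = 6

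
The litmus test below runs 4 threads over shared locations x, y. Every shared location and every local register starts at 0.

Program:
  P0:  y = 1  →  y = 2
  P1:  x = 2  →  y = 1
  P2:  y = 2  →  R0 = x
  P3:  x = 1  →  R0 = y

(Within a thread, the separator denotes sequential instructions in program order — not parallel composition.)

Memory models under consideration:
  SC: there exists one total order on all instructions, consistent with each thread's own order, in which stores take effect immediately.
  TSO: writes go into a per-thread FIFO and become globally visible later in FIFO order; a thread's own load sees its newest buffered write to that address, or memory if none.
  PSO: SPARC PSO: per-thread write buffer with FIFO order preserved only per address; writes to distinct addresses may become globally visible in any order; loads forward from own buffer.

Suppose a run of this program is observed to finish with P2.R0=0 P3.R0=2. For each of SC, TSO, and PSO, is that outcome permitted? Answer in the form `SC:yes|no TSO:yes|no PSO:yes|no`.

SC:yes TSO:yes PSO:yes

outcome vector order: (P2.R0,P3.R0)
SC (8): (0,1) (0,2) (1,0) (1,1) (1,2) (2,0) (2,1) (2,2)
TSO (9): (0,0) (0,1) (0,2) (1,0) (1,1) (1,2) (2,0) (2,1) (2,2)
PSO (9): (0,0) (0,1) (0,2) (1,0) (1,1) (1,2) (2,0) (2,1) (2,2)
target (0,2) ∈ {SC,TSO,PSO}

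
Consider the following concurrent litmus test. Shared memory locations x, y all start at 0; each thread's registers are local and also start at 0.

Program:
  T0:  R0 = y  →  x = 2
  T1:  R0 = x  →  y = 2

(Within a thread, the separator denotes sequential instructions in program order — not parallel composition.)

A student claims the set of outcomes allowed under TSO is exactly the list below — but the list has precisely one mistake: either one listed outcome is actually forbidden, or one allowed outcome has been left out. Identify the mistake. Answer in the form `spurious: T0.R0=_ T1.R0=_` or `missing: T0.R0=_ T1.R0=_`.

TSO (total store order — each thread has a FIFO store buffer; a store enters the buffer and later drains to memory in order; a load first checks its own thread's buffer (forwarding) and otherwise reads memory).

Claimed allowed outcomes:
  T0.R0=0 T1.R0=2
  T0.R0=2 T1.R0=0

missing: T0.R0=0 T1.R0=0

outcome vector order: (T0.R0,T1.R0)
TSO: 3 outcomes — {00 02 20}
TSO∖claimed = {00}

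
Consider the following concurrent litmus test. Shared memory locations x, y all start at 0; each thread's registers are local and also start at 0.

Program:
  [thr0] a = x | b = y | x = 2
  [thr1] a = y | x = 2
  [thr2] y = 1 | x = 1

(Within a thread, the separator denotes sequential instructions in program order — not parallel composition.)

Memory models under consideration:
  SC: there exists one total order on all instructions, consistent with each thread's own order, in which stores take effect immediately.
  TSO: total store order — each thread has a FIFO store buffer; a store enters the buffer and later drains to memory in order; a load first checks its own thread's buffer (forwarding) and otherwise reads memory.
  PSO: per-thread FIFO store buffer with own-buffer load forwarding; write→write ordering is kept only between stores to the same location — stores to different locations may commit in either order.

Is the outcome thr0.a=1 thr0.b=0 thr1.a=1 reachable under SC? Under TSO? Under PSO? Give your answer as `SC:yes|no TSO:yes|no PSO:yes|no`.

SC:no TSO:no PSO:yes

outcome vector order: (thr0.a,thr0.b,thr1.a)
SC (9): (0,0,0); (0,0,1); (0,1,0); (0,1,1); (1,1,0); (1,1,1); (2,0,0); (2,1,0); (2,1,1)
TSO (9): (0,0,0); (0,0,1); (0,1,0); (0,1,1); (1,1,0); (1,1,1); (2,0,0); (2,1,0); (2,1,1)
PSO (11): (0,0,0); (0,0,1); (0,1,0); (0,1,1); (1,0,0); (1,0,1); (1,1,0); (1,1,1); (2,0,0); (2,1,0); (2,1,1)
target (1,0,1) ∈ {PSO}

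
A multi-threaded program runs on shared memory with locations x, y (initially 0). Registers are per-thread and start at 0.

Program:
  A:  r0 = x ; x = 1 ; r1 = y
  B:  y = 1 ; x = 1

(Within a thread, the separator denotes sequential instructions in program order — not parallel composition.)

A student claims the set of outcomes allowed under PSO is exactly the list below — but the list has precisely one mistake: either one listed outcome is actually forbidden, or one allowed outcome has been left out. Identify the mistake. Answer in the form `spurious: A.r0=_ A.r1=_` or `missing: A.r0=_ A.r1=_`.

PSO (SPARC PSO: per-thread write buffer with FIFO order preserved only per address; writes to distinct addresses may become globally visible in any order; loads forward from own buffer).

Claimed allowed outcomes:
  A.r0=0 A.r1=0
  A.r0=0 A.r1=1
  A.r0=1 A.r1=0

outcome vector order: (A.r0,A.r1)
[PSO] allowed = {00, 01, 10, 11}
PSO∖claimed = {11}

missing: A.r0=1 A.r1=1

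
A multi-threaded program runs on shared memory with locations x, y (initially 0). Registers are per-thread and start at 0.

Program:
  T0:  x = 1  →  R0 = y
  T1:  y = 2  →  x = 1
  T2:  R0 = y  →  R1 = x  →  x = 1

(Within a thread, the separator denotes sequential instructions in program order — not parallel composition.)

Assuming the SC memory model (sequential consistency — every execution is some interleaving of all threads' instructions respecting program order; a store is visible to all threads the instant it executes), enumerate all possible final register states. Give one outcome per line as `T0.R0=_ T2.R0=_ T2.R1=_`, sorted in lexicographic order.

T0.R0=0 T2.R0=0 T2.R1=0
T0.R0=0 T2.R0=0 T2.R1=1
T0.R0=0 T2.R0=2 T2.R1=1
T0.R0=2 T2.R0=0 T2.R1=0
T0.R0=2 T2.R0=0 T2.R1=1
T0.R0=2 T2.R0=2 T2.R1=0
T0.R0=2 T2.R0=2 T2.R1=1

outcome vector order: (T0.R0,T2.R0,T2.R1)
|SC outcomes| = 7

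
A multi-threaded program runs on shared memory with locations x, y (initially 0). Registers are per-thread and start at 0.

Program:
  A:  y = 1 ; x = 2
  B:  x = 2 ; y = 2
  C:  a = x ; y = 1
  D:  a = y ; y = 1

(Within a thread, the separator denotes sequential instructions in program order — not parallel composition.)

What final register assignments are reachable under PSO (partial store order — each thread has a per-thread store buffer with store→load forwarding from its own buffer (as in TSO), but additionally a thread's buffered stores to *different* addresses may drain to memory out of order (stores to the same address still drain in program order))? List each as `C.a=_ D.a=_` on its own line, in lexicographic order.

C.a=0 D.a=0
C.a=0 D.a=1
C.a=0 D.a=2
C.a=2 D.a=0
C.a=2 D.a=1
C.a=2 D.a=2

outcome vector order: (C.a,D.a)
|PSO outcomes| = 6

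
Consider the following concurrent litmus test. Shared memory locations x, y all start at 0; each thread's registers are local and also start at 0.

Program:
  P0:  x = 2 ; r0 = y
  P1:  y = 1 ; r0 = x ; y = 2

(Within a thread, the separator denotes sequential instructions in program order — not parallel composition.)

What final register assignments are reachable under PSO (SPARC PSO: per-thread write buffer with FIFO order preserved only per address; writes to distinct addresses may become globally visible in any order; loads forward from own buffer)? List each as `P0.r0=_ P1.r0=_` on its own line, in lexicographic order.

outcome vector order: (P0.r0,P1.r0)
|PSO outcomes| = 6

P0.r0=0 P1.r0=0
P0.r0=0 P1.r0=2
P0.r0=1 P1.r0=0
P0.r0=1 P1.r0=2
P0.r0=2 P1.r0=0
P0.r0=2 P1.r0=2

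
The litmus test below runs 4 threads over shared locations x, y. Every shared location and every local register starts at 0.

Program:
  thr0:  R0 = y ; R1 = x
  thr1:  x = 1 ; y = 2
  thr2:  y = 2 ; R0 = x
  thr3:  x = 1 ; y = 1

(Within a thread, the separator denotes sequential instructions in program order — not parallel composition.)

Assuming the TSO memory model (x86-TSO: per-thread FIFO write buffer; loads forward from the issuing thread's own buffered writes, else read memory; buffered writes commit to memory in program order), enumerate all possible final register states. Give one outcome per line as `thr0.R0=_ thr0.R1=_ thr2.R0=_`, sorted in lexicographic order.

thr0.R0=0 thr0.R1=0 thr2.R0=0
thr0.R0=0 thr0.R1=0 thr2.R0=1
thr0.R0=0 thr0.R1=1 thr2.R0=0
thr0.R0=0 thr0.R1=1 thr2.R0=1
thr0.R0=1 thr0.R1=1 thr2.R0=0
thr0.R0=1 thr0.R1=1 thr2.R0=1
thr0.R0=2 thr0.R1=0 thr2.R0=0
thr0.R0=2 thr0.R1=0 thr2.R0=1
thr0.R0=2 thr0.R1=1 thr2.R0=0
thr0.R0=2 thr0.R1=1 thr2.R0=1

outcome vector order: (thr0.R0,thr0.R1,thr2.R0)
|TSO outcomes| = 10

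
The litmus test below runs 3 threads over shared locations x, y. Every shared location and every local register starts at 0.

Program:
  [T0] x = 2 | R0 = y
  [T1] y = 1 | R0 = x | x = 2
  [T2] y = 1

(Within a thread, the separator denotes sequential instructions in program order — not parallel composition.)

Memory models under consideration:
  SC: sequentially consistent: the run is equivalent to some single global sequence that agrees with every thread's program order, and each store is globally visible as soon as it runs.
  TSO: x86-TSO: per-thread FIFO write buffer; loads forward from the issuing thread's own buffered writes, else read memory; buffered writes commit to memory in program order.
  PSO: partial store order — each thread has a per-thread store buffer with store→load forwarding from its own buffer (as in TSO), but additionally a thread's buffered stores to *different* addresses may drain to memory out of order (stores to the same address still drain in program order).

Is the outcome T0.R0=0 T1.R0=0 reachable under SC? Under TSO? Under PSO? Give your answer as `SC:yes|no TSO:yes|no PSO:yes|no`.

outcome vector order: (T0.R0,T1.R0)
SC (3): 0/2, 1/0, 1/2
TSO (4): 0/0, 0/2, 1/0, 1/2
PSO (4): 0/0, 0/2, 1/0, 1/2
target 0/0 ∈ {TSO,PSO}

SC:no TSO:yes PSO:yes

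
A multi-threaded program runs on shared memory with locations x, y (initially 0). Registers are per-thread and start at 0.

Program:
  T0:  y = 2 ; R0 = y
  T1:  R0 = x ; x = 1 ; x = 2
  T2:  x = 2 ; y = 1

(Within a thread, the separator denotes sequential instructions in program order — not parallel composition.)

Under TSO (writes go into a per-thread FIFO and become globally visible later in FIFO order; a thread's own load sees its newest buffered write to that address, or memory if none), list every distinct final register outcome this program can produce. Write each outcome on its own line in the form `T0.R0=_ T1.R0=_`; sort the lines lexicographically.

T0.R0=1 T1.R0=0
T0.R0=1 T1.R0=2
T0.R0=2 T1.R0=0
T0.R0=2 T1.R0=2

outcome vector order: (T0.R0,T1.R0)
|TSO outcomes| = 4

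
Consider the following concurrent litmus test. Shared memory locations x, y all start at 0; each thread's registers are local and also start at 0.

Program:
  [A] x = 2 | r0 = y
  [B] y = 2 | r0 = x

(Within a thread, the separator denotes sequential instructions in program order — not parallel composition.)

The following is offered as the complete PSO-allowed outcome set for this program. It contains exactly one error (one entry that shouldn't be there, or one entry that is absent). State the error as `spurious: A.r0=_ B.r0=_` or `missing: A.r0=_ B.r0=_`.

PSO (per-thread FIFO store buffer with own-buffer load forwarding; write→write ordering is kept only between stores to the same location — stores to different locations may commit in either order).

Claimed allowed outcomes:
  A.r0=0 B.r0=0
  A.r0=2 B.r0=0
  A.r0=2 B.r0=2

outcome vector order: (A.r0,B.r0)
[PSO] allowed = {<0 0>, <0 2>, <2 0>, <2 2>}
PSO∖claimed = {<0 2>}

missing: A.r0=0 B.r0=2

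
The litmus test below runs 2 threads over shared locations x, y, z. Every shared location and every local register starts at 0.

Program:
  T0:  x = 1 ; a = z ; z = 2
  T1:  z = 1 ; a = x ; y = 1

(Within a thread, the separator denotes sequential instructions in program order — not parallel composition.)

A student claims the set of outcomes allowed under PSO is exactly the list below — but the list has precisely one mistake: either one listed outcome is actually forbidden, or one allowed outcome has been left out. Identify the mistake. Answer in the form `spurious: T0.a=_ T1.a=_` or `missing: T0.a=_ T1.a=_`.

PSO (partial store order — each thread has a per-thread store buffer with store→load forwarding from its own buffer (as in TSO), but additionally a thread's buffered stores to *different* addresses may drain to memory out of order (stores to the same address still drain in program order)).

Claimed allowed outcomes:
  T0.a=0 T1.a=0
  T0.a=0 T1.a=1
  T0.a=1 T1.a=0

missing: T0.a=1 T1.a=1

outcome vector order: (T0.a,T1.a)
[PSO] allowed = {00 01 10 11}
PSO∖claimed = {11}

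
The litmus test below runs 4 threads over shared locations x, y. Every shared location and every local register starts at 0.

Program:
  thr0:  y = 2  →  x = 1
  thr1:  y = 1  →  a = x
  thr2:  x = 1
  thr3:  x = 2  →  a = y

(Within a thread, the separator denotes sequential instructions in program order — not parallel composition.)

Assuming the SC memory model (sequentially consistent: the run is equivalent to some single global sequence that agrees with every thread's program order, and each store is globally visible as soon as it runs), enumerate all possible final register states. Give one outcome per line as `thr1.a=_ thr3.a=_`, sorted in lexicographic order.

outcome vector order: (thr1.a,thr3.a)
|SC outcomes| = 8

thr1.a=0 thr3.a=1
thr1.a=0 thr3.a=2
thr1.a=1 thr3.a=0
thr1.a=1 thr3.a=1
thr1.a=1 thr3.a=2
thr1.a=2 thr3.a=0
thr1.a=2 thr3.a=1
thr1.a=2 thr3.a=2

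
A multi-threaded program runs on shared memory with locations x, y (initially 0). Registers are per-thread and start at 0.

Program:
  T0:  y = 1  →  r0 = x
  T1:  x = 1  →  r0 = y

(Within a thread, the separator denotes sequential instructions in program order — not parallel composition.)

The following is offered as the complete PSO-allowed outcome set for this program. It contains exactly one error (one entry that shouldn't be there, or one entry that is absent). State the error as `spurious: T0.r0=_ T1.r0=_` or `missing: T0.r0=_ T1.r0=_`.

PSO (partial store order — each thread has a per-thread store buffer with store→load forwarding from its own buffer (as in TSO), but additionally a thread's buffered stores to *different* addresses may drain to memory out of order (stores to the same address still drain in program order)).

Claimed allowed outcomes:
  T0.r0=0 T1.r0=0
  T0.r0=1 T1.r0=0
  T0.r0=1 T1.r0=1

missing: T0.r0=0 T1.r0=1

outcome vector order: (T0.r0,T1.r0)
PSO (4): 0/0, 0/1, 1/0, 1/1
PSO∖claimed = {0/1}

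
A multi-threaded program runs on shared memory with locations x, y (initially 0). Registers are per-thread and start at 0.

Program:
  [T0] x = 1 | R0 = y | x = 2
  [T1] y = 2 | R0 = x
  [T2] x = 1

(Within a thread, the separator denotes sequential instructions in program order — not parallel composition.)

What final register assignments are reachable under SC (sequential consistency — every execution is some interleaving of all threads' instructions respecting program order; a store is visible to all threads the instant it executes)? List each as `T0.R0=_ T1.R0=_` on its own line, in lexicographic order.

outcome vector order: (T0.R0,T1.R0)
|SC outcomes| = 5

T0.R0=0 T1.R0=1
T0.R0=0 T1.R0=2
T0.R0=2 T1.R0=0
T0.R0=2 T1.R0=1
T0.R0=2 T1.R0=2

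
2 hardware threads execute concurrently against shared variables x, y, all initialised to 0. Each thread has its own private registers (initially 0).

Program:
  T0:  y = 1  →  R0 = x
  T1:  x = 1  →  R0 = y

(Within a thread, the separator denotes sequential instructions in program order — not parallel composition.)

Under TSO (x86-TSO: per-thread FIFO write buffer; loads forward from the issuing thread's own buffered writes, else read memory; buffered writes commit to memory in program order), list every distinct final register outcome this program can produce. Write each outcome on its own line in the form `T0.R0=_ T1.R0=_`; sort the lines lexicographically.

T0.R0=0 T1.R0=0
T0.R0=0 T1.R0=1
T0.R0=1 T1.R0=0
T0.R0=1 T1.R0=1

outcome vector order: (T0.R0,T1.R0)
|TSO outcomes| = 4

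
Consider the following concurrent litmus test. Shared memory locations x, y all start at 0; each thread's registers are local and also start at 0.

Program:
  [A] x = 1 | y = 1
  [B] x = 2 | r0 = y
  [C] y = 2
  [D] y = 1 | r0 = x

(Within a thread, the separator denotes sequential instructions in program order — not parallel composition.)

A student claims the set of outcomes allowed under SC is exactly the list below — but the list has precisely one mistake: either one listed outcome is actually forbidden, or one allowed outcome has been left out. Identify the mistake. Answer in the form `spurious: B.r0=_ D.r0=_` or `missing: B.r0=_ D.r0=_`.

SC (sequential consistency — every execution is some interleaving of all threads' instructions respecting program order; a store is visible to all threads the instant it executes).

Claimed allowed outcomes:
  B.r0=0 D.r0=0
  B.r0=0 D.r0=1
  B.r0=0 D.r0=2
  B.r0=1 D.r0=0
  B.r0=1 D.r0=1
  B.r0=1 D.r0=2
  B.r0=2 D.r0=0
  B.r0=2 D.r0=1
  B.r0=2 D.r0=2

spurious: B.r0=0 D.r0=0

outcome vector order: (B.r0,D.r0)
SC (8): 01, 02, 10, 11, 12, 20, 21, 22
claimed∖SC = {00}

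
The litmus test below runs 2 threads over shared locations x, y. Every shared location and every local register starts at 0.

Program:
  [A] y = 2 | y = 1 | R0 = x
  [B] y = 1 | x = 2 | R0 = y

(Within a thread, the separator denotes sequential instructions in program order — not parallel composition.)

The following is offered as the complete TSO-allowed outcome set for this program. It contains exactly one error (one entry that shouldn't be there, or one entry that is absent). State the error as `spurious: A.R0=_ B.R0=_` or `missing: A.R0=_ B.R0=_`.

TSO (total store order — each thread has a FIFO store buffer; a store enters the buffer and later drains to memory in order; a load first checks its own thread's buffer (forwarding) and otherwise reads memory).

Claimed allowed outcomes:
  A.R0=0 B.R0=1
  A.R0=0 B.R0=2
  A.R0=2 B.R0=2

outcome vector order: (A.R0,B.R0)
under TSO → <0 1>, <0 2>, <2 1>, <2 2>
TSO∖claimed = {<2 1>}

missing: A.R0=2 B.R0=1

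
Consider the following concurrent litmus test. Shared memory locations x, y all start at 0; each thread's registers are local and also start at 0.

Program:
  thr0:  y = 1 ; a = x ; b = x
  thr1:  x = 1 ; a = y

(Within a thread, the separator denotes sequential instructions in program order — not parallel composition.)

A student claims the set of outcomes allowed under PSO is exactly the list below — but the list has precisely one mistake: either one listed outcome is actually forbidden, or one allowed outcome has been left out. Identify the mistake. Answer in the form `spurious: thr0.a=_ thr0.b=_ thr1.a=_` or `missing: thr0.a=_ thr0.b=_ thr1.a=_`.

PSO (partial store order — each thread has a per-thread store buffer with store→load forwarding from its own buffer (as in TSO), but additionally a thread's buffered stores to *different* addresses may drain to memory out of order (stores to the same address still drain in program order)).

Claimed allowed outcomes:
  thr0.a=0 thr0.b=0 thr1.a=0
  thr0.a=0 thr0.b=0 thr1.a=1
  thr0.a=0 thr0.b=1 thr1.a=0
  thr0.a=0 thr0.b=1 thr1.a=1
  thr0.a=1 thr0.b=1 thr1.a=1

missing: thr0.a=1 thr0.b=1 thr1.a=0

outcome vector order: (thr0.a,thr0.b,thr1.a)
under PSO → <0 0 0>, <0 0 1>, <0 1 0>, <0 1 1>, <1 1 0>, <1 1 1>
PSO∖claimed = {<1 1 0>}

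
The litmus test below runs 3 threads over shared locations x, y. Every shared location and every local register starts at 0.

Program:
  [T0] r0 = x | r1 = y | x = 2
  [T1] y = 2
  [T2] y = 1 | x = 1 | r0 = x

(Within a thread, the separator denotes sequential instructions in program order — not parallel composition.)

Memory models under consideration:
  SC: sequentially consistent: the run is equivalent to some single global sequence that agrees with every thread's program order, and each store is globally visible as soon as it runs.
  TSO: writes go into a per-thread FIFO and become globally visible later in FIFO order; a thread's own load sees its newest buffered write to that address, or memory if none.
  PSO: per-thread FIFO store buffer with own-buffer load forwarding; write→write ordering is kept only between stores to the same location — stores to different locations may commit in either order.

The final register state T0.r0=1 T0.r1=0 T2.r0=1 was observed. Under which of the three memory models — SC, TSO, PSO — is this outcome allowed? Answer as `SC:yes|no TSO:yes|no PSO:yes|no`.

outcome vector order: (T0.r0,T0.r1,T2.r0)
[SC] allowed = {0/0/1 0/0/2 0/1/1 0/1/2 0/2/1 0/2/2 1/1/1 1/1/2 1/2/1 1/2/2}
[TSO] allowed = {0/0/1 0/0/2 0/1/1 0/1/2 0/2/1 0/2/2 1/1/1 1/1/2 1/2/1 1/2/2}
[PSO] allowed = {0/0/1 0/0/2 0/1/1 0/1/2 0/2/1 0/2/2 1/0/1 1/0/2 1/1/1 1/1/2 1/2/1 1/2/2}
target 1/0/1 ∈ {PSO}

SC:no TSO:no PSO:yes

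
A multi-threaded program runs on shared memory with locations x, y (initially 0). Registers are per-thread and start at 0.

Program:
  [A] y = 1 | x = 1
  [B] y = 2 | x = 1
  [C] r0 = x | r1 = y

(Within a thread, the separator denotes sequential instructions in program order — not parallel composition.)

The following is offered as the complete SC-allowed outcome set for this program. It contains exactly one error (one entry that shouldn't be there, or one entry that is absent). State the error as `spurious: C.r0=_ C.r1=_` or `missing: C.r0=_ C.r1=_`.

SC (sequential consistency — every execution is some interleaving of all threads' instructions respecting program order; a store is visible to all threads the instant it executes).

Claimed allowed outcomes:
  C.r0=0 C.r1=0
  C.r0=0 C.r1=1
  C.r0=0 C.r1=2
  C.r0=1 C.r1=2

outcome vector order: (C.r0,C.r1)
SC (5): 0/0 0/1 0/2 1/1 1/2
SC∖claimed = {1/1}

missing: C.r0=1 C.r1=1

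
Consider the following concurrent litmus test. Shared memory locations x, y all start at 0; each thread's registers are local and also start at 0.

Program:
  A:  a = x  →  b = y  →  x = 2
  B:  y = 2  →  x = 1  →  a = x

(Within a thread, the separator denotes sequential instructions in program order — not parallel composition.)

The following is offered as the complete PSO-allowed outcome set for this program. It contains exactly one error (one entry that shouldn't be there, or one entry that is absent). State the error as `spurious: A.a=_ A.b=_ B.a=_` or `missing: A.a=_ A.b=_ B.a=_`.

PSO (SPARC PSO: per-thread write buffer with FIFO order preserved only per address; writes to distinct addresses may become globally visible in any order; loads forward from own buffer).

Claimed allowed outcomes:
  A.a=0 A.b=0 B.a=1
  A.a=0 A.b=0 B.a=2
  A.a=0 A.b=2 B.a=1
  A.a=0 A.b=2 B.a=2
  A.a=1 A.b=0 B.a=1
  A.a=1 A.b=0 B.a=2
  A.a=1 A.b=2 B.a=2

outcome vector order: (A.a,A.b,B.a)
under PSO → 0/0/1, 0/0/2, 0/2/1, 0/2/2, 1/0/1, 1/0/2, 1/2/1, 1/2/2
PSO∖claimed = {1/2/1}

missing: A.a=1 A.b=2 B.a=1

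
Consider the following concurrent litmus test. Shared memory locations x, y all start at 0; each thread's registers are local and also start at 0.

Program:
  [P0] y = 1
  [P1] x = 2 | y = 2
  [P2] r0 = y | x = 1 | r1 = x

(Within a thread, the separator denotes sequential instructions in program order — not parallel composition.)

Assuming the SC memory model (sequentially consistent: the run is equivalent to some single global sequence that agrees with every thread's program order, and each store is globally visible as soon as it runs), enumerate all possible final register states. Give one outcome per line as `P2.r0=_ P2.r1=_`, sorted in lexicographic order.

P2.r0=0 P2.r1=1
P2.r0=0 P2.r1=2
P2.r0=1 P2.r1=1
P2.r0=1 P2.r1=2
P2.r0=2 P2.r1=1

outcome vector order: (P2.r0,P2.r1)
|SC outcomes| = 5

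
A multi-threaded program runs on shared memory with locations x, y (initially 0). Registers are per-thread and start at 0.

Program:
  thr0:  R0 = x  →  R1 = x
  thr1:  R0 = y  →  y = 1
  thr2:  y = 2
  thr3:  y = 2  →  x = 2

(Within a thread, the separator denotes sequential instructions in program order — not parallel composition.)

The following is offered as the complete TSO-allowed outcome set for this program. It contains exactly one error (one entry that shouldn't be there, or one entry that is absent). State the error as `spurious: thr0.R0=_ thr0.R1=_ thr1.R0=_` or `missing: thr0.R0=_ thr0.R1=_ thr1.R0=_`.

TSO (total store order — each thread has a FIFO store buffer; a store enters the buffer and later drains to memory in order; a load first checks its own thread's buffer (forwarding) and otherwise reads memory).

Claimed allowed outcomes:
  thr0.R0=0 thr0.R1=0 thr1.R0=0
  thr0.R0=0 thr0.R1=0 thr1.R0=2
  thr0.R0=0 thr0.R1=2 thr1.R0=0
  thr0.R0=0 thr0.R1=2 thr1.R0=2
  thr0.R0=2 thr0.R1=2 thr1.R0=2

missing: thr0.R0=2 thr0.R1=2 thr1.R0=0

outcome vector order: (thr0.R0,thr0.R1,thr1.R0)
[TSO] allowed = {0/0/0 0/0/2 0/2/0 0/2/2 2/2/0 2/2/2}
TSO∖claimed = {2/2/0}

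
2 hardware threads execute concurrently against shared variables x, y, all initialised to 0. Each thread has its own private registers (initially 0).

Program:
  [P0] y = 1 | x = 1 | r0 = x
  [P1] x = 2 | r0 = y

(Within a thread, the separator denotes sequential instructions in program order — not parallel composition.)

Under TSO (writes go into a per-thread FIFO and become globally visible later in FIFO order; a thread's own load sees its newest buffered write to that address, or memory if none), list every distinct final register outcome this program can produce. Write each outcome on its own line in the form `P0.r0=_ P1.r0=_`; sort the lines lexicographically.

outcome vector order: (P0.r0,P1.r0)
|TSO outcomes| = 4

P0.r0=1 P1.r0=0
P0.r0=1 P1.r0=1
P0.r0=2 P1.r0=0
P0.r0=2 P1.r0=1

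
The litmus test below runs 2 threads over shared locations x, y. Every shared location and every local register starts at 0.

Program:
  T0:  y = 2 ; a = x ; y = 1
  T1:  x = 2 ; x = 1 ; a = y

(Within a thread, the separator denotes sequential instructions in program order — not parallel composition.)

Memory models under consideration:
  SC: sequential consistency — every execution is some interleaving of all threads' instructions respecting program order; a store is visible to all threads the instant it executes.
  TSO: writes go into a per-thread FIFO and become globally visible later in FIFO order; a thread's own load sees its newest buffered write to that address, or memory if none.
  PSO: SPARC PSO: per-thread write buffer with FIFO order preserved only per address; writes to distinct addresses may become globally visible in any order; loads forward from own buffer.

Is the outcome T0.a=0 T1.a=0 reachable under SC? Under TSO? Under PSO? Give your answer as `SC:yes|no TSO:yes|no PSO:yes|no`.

outcome vector order: (T0.a,T1.a)
[SC] allowed = {01, 02, 10, 11, 12, 21, 22}
[TSO] allowed = {00, 01, 02, 10, 11, 12, 20, 21, 22}
[PSO] allowed = {00, 01, 02, 10, 11, 12, 20, 21, 22}
target 00 ∈ {TSO,PSO}

SC:no TSO:yes PSO:yes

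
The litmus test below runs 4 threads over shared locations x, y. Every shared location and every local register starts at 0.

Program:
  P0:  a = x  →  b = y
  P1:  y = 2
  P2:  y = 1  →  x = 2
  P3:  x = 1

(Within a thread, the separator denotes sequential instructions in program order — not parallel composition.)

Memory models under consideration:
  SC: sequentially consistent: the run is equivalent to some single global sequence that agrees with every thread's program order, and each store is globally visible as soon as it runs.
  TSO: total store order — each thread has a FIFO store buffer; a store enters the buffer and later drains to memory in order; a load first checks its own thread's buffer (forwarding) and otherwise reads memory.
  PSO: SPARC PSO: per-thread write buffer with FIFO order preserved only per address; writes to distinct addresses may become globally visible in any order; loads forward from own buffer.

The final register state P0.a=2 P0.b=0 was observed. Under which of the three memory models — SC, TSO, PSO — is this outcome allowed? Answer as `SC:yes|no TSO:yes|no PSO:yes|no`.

outcome vector order: (P0.a,P0.b)
SC: 8 outcomes — {<0 0>, <0 1>, <0 2>, <1 0>, <1 1>, <1 2>, <2 1>, <2 2>}
TSO: 8 outcomes — {<0 0>, <0 1>, <0 2>, <1 0>, <1 1>, <1 2>, <2 1>, <2 2>}
PSO: 9 outcomes — {<0 0>, <0 1>, <0 2>, <1 0>, <1 1>, <1 2>, <2 0>, <2 1>, <2 2>}
target <2 0> ∈ {PSO}

SC:no TSO:no PSO:yes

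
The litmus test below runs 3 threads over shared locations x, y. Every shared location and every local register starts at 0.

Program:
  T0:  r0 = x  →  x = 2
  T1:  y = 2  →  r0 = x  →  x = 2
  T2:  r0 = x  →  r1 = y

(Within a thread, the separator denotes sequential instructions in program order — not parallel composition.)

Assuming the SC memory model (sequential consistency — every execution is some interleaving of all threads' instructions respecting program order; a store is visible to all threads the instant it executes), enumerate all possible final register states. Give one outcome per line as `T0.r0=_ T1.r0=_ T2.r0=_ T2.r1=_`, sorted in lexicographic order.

outcome vector order: (T0.r0,T1.r0,T2.r0,T2.r1)
|SC outcomes| = 10

T0.r0=0 T1.r0=0 T2.r0=0 T2.r1=0
T0.r0=0 T1.r0=0 T2.r0=0 T2.r1=2
T0.r0=0 T1.r0=0 T2.r0=2 T2.r1=2
T0.r0=0 T1.r0=2 T2.r0=0 T2.r1=0
T0.r0=0 T1.r0=2 T2.r0=0 T2.r1=2
T0.r0=0 T1.r0=2 T2.r0=2 T2.r1=0
T0.r0=0 T1.r0=2 T2.r0=2 T2.r1=2
T0.r0=2 T1.r0=0 T2.r0=0 T2.r1=0
T0.r0=2 T1.r0=0 T2.r0=0 T2.r1=2
T0.r0=2 T1.r0=0 T2.r0=2 T2.r1=2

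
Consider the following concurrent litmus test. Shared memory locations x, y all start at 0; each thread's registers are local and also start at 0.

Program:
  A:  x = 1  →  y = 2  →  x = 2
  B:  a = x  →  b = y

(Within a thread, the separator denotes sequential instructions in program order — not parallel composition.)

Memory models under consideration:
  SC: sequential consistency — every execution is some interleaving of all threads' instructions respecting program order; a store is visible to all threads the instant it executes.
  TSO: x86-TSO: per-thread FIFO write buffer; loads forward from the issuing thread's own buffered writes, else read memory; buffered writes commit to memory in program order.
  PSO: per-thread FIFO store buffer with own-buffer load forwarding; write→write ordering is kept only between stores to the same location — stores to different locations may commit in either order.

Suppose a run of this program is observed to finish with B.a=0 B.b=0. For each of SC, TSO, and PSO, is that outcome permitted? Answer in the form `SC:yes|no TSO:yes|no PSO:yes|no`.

outcome vector order: (B.a,B.b)
SC: 5 outcomes — {00 02 10 12 22}
TSO: 5 outcomes — {00 02 10 12 22}
PSO: 6 outcomes — {00 02 10 12 20 22}
target 00 ∈ {SC,TSO,PSO}

SC:yes TSO:yes PSO:yes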